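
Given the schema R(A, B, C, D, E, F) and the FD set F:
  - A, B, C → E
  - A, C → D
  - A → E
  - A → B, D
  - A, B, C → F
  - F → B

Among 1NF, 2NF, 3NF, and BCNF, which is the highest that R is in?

1NF

Candidate key: {A, C}. Prime attributes: {A, C}.
For A → E we have {A}⁺ = {A, B, D, E}; {A} is not a superkey, so BCNF fails.
A → E has non-prime {E} on the right and a non-superkey on the left, so 3NF fails.
The proper key subset {A} of {A, C} determines non-prime {B, D, E}, so the relation is not even in 2NF.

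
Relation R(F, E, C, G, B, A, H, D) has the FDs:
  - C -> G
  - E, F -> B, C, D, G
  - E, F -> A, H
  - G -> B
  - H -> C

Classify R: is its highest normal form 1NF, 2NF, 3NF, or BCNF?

2NF

Candidate key: {E, F}. Prime attributes: {E, F}.
C -> G breaks BCNF: {C}⁺ = {B, C, G}, so {C} is not a superkey.
C -> G has non-prime {G} on the right and a non-superkey on the left, so 3NF fails.
No non-prime attribute depends on a proper subset of any candidate key, so 2NF holds.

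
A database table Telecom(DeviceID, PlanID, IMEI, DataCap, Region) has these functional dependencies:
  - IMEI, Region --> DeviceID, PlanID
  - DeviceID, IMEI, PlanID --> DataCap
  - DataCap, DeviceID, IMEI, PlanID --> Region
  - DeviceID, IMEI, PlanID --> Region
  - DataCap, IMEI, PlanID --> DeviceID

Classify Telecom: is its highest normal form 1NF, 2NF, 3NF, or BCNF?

BCNF

Candidate keys: {DataCap, IMEI, PlanID}, {DeviceID, IMEI, PlanID}, {IMEI, Region}. Prime attributes: {DataCap, DeviceID, IMEI, PlanID, Region}.
Each dependency's left side is a superkey — BCNF holds.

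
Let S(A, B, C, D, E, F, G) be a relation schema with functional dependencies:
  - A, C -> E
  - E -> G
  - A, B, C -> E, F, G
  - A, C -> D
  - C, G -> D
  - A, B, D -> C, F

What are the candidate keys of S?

Attributes never on any right-hand side: {A, B} — every candidate key must contain all of them.
{A, B, C}⁺ = {A, B, C, D, E, F, G} — all of the relation — so {A, B, C} is a candidate key.
{A, B, D}⁺ = {A, B, C, D, E, F, G} — all of the relation — so {A, B, D} is a candidate key.
Any other superkey properly contains one of these, so there are no further candidate keys.

{A, B, C}, {A, B, D}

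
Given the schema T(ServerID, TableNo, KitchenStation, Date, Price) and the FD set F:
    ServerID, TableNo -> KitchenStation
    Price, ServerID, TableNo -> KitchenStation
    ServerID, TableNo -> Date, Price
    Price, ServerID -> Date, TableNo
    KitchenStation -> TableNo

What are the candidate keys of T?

{ServerID} never appears on the right of any FD, so every key must include it.
{KitchenStation, ServerID} is a candidate key since {KitchenStation, ServerID}⁺ = {Date, KitchenStation, Price, ServerID, TableNo} covers every attribute.
{Price, ServerID} is a candidate key since {Price, ServerID}⁺ = {Date, KitchenStation, Price, ServerID, TableNo} covers every attribute.
{ServerID, TableNo} is a candidate key since {ServerID, TableNo}⁺ = {Date, KitchenStation, Price, ServerID, TableNo} covers every attribute.
Any other superkey properly contains one of these, so there are no further candidate keys.

{KitchenStation, ServerID}, {Price, ServerID}, {ServerID, TableNo}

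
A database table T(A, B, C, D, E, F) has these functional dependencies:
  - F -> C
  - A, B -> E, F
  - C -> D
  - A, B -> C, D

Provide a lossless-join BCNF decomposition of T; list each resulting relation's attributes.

Candidate key of the original relation: {A, B}.
{A, B, C, D, E, F}: {F} determines {C, D, F} here but is not a superkey — split on F -> C, D, giving {C, D, F} and {A, B, E, F}.
{C, D, F}: {C} determines {C, D} here but is not a superkey — split on C -> D, giving {C, D} and {C, F}.
{C, D}: every determinant is a superkey — BCNF.
{C, F}: every determinant is a superkey — BCNF.
{A, B, E, F}: every determinant is a superkey — BCNF.

{A, B, E, F}; {C, D}; {C, F}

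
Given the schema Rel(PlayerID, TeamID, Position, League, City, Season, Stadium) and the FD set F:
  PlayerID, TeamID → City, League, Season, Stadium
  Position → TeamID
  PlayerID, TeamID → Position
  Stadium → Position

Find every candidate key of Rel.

{PlayerID} never appears on the right of any FD, so every key must include it.
{PlayerID, Position}⁺ = {City, League, PlayerID, Position, Season, Stadium, TeamID} — all of the relation — so {PlayerID, Position} is a candidate key.
{PlayerID, Stadium}⁺ = {City, League, PlayerID, Position, Season, Stadium, TeamID} — all of the relation — so {PlayerID, Stadium} is a candidate key.
{PlayerID, TeamID}⁺ = {City, League, PlayerID, Position, Season, Stadium, TeamID} — all of the relation — so {PlayerID, TeamID} is a candidate key.
These are minimal and exhaustive — every other superkey contains one of them.

{PlayerID, Position}, {PlayerID, Stadium}, {PlayerID, TeamID}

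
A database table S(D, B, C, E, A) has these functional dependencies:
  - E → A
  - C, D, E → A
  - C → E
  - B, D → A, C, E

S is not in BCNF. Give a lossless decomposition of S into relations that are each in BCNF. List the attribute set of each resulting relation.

{A, E}; {B, C, D}; {C, E}

Candidate key of the original relation: {B, D}.
In {A, B, C, D, E}, {E} is not a superkey ({E}⁺ restricted to this set is {A, E}), so split on E → A into {A, E} and {B, C, D, E}.
{A, E} has no BCNF violation.
In {B, C, D, E}, {C} is not a superkey ({C}⁺ restricted to this set is {C, E}), so split on C → E into {C, E} and {B, C, D}.
{C, E} has no BCNF violation.
{B, C, D} has no BCNF violation.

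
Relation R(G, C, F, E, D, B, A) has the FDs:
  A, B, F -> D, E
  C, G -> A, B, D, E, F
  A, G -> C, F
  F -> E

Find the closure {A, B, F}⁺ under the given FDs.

{A, B, D, E, F}

Start with {A, B, F}.
A, B, F -> D, E applies; add {D, E} → now {A, B, D, E, F}.
No further FD applies.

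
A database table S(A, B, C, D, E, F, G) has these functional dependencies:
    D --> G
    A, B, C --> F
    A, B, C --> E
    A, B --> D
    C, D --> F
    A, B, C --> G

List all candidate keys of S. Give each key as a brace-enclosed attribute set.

{A, B, C} never appear on the right of any FD, so every key must include all of them.
Closure of {A, B, C} is {A, B, C, D, E, F, G}, the whole schema; {A, B, C} is a candidate key.
No other minimal set has full closure, so this is the only candidate key.

{A, B, C}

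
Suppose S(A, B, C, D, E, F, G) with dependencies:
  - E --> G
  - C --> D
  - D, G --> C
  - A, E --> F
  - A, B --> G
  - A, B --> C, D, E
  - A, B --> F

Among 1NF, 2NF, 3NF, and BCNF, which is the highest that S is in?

Candidate key: {A, B}. Prime attributes: {A, B}.
For E --> G we have {E}⁺ = {E, G}; {E} is not a superkey, so BCNF fails.
E --> G determines the non-prime attribute {G} from a non-superkey — 3NF is violated.
No proper subset of a key has a non-prime attribute in its closure, so there is no partial dependency; 2NF holds.

2NF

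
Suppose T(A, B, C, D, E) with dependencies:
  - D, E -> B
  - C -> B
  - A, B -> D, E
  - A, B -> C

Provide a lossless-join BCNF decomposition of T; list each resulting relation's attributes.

{A, C, D, E}; {B, D, E}

Candidate keys of the original relation: {A, B}, {A, C}, {A, D, E}.
In {A, B, C, D, E}, {D, E} is not a superkey ({D, E}⁺ restricted to this set is {B, D, E}), so split on D, E -> B into {B, D, E} and {A, C, D, E}.
{B, D, E}: every determinant is a superkey — BCNF.
{A, C, D, E}: every determinant is a superkey — BCNF.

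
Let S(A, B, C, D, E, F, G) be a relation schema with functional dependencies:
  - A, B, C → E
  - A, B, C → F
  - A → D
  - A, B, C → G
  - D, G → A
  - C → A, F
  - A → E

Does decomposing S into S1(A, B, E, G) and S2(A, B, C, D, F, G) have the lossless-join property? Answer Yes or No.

Yes

The shared attributes are {A, B, G} and {A, B, G}⁺ = {A, B, D, E, G}.
Since S1 ⊆ {A, B, D, E, G}, the intersection is a superkey of S1; the decomposition is lossless.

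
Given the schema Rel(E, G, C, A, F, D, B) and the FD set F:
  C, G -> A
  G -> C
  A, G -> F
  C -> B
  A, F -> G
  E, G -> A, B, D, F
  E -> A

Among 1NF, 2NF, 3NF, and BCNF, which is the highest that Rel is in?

Candidate keys: {E, F}, {E, G}. Prime attributes: {E, F, G}.
C, G -> A: {C, G}⁺ = {A, B, C, F, G}, which is not all of the attributes, so the left side is not a superkey — BCNF is violated.
C, G -> A has non-prime {A} on the right and a non-superkey on the left, so 3NF fails.
The proper key subset {E} of {E, F} determines non-prime {A}, so the relation is not even in 2NF.

1NF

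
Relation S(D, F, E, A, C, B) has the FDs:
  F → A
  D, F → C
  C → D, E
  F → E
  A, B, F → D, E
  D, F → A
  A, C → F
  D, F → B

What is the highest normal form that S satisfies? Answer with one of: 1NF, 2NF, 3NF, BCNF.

1NF

Candidate keys: {A, C}, {B, F}, {C, F}, {D, F}. Prime attributes: {A, B, C, D, F}.
F → A: {F}⁺ = {A, E, F}, which is not all of the attributes, so the left side is not a superkey — BCNF is violated.
C → D, E has non-prime {E} on the right and a non-superkey on the left, so 3NF fails.
Since {C} ⊂ {A, C} and {C}⁺ ⊇ {E} with {E} non-prime, there is a partial dependency; 2NF fails.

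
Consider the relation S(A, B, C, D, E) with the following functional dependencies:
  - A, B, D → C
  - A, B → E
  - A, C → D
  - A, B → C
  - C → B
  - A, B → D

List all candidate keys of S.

{A} never appears on the right of any FD, so every key must include it.
Closure of {A, B} is {A, B, C, D, E}, the whole schema; {A, B} is a candidate key.
Closure of {A, C} is {A, B, C, D, E}, the whole schema; {A, C} is a candidate key.
These are minimal and exhaustive — every other superkey contains one of them.

{A, B}, {A, C}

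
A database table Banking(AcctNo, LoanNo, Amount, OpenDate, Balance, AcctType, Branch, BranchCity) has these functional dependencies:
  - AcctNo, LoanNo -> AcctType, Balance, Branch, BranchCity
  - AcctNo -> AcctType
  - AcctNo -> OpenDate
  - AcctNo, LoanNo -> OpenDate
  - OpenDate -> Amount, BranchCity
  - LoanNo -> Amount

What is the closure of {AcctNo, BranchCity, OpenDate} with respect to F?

Start with {AcctNo, BranchCity, OpenDate}.
AcctNo -> AcctType applies; add {AcctType} → now {AcctNo, AcctType, BranchCity, OpenDate}.
OpenDate -> Amount, BranchCity applies; add {Amount} → now {AcctNo, AcctType, Amount, BranchCity, OpenDate}.
No further FD applies.

{AcctNo, AcctType, Amount, BranchCity, OpenDate}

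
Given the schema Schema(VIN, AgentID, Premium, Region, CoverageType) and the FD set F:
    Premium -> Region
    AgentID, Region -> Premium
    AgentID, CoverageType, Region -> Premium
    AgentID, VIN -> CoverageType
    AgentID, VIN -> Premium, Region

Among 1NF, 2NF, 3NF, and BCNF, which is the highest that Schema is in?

Candidate key: {AgentID, VIN}. Prime attributes: {AgentID, VIN}.
Premium -> Region: {Premium}⁺ = {Premium, Region}, which is not all of the attributes, so the left side is not a superkey — BCNF is violated.
Premium -> Region determines the non-prime attribute {Region} from a non-superkey — 3NF is violated.
No proper subset of a key has a non-prime attribute in its closure, so there is no partial dependency; 2NF holds.

2NF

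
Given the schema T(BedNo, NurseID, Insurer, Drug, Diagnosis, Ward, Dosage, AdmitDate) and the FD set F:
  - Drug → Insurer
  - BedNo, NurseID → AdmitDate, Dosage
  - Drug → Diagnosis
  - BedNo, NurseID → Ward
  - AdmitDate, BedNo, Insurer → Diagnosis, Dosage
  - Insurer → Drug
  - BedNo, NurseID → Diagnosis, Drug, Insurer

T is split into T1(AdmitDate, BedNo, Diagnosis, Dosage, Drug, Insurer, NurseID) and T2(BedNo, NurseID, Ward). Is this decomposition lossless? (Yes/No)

The shared attributes are {BedNo, NurseID} and {BedNo, NurseID}⁺ = {AdmitDate, BedNo, Diagnosis, Dosage, Drug, Insurer, NurseID, Ward}.
T1 is contained in that closure, so T1 ∩ T2 → T1 holds and the join is lossless.

Yes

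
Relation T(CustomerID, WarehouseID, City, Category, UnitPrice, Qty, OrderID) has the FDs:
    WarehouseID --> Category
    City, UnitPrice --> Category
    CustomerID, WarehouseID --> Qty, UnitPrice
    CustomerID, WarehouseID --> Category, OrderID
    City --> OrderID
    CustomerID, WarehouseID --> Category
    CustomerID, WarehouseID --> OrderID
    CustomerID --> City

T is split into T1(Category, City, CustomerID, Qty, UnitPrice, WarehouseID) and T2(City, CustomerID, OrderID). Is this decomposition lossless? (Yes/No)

Yes

The shared attributes are {City, CustomerID} and {City, CustomerID}⁺ = {City, CustomerID, OrderID}.
T2 is contained in that closure, so T1 ∩ T2 --> T2 holds and the join is lossless.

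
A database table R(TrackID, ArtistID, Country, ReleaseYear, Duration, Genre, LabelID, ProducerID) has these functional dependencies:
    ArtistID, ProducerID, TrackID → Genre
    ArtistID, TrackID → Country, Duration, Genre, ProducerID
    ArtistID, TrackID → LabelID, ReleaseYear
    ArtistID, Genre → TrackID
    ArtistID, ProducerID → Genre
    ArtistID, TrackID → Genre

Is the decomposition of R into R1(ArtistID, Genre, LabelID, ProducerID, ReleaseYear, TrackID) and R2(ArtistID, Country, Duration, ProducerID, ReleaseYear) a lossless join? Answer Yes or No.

Yes

R1 ∩ R2 = {ArtistID, ProducerID, ReleaseYear}; its closure under F is {ArtistID, Country, Duration, Genre, LabelID, ProducerID, ReleaseYear, TrackID}.
This includes all of R1, so the common attributes are a superkey of R1 — the join is lossless.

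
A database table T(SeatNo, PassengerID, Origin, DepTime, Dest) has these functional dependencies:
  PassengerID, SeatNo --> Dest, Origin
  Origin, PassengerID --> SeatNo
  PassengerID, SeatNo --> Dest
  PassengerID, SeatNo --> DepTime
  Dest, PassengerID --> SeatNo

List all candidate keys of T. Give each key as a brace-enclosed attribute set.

Attributes never on any right-hand side: {PassengerID} — every candidate key must contain it.
{Dest, PassengerID}⁺ = {DepTime, Dest, Origin, PassengerID, SeatNo}, which is every attribute, so {Dest, PassengerID} is a candidate key.
{Origin, PassengerID}⁺ = {DepTime, Dest, Origin, PassengerID, SeatNo}, which is every attribute, so {Origin, PassengerID} is a candidate key.
{PassengerID, SeatNo}⁺ = {DepTime, Dest, Origin, PassengerID, SeatNo}, which is every attribute, so {PassengerID, SeatNo} is a candidate key.
These are minimal and exhaustive — every other superkey contains one of them.

{Dest, PassengerID}, {Origin, PassengerID}, {PassengerID, SeatNo}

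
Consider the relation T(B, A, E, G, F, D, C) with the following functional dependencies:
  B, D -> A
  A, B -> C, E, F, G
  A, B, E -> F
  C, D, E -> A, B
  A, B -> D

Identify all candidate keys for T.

{A, B}, {B, D}, {C, D, E}

Closure of {A, B} is {A, B, C, D, E, F, G}, the whole schema; {A, B} is a candidate key.
Closure of {B, D} is {A, B, C, D, E, F, G}, the whole schema; {B, D} is a candidate key.
Closure of {C, D, E} is {A, B, C, D, E, F, G}, the whole schema; {C, D, E} is a candidate key.
Any other superkey properly contains one of these, so there are no further candidate keys.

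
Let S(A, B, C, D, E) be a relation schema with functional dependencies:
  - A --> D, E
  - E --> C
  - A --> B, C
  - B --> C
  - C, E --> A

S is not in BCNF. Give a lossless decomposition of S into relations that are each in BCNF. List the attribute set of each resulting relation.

{A, B, D, E}; {B, C}

Candidate keys of the original relation: {A}, {E}.
In {A, B, C, D, E}, {B} is not a superkey ({B}⁺ restricted to this set is {B, C}), so split on B --> C into {B, C} and {A, B, D, E}.
{B, C} is in BCNF.
{A, B, D, E} is in BCNF.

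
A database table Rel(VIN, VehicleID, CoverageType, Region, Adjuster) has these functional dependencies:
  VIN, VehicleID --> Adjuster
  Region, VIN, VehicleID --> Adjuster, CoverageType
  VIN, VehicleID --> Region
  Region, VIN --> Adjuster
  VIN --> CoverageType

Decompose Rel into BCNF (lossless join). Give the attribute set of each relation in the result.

Candidate key of the original relation: {VIN, VehicleID}.
Within {Adjuster, CoverageType, Region, VIN, VehicleID}: {Region, VIN}⁺ ∩ {Adjuster, CoverageType, Region, VIN, VehicleID} = {Adjuster, CoverageType, Region, VIN}, not the whole set, so Region, VIN --> Adjuster, CoverageType violates BCNF; decompose into {Adjuster, CoverageType, Region, VIN} and {Region, VIN, VehicleID}.
Within {Adjuster, CoverageType, Region, VIN}: {VIN}⁺ ∩ {Adjuster, CoverageType, Region, VIN} = {CoverageType, VIN}, not the whole set, so VIN --> CoverageType violates BCNF; decompose into {CoverageType, VIN} and {Adjuster, Region, VIN}.
{CoverageType, VIN}: every determinant is a superkey — BCNF.
{Adjuster, Region, VIN}: every determinant is a superkey — BCNF.
{Region, VIN, VehicleID}: every determinant is a superkey — BCNF.

{Adjuster, Region, VIN}; {CoverageType, VIN}; {Region, VIN, VehicleID}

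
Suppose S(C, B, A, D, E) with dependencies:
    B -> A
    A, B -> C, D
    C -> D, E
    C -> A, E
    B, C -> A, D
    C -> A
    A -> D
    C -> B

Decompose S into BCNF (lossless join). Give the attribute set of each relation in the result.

{A, B, C, E}; {A, D}

Candidate keys of the original relation: {B}, {C}.
In {A, B, C, D, E}, {A} is not a superkey ({A}⁺ restricted to this set is {A, D}), so split on A -> D into {A, D} and {A, B, C, E}.
{A, D} is in BCNF.
{A, B, C, E} is in BCNF.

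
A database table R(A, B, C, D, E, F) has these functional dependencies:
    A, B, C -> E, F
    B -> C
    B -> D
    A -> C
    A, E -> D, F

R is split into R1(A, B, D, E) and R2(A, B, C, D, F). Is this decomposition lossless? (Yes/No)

R1 ∩ R2 = {A, B, D}; its closure under F is {A, B, C, D, E, F}.
Since R1 ⊆ {A, B, C, D, E, F}, the intersection is a superkey of R1; the decomposition is lossless.

Yes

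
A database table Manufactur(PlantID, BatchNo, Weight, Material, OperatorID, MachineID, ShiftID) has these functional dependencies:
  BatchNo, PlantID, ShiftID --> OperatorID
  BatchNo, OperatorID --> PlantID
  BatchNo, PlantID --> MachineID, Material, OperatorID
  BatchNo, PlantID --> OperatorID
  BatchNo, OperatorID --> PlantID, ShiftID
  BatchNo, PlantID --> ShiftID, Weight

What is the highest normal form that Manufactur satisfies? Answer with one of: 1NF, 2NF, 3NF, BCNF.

Candidate keys: {BatchNo, OperatorID}, {BatchNo, PlantID}. Prime attributes: {BatchNo, OperatorID, PlantID}.
Every FD has a superkey on the left, so the relation is in BCNF.

BCNF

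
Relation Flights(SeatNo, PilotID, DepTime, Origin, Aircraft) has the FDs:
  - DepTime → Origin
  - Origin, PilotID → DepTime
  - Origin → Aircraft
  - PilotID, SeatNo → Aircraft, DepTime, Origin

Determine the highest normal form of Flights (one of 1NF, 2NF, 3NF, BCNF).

Candidate key: {PilotID, SeatNo}. Prime attributes: {PilotID, SeatNo}.
For DepTime → Origin we have {DepTime}⁺ = {Aircraft, DepTime, Origin}; {DepTime} is not a superkey, so BCNF fails.
DepTime → Origin has non-prime {Origin} on the right and a non-superkey on the left, so 3NF fails.
Checking every proper subset of each key, none determines a non-prime attribute — 2NF is satisfied.

2NF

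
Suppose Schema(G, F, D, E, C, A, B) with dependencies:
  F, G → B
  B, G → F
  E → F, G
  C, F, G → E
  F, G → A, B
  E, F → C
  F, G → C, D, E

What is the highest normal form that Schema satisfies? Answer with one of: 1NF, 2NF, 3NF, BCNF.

Candidate keys: {B, G}, {E}, {F, G}. Prime attributes: {B, E, F, G}.
Each dependency's left side is a superkey — BCNF holds.

BCNF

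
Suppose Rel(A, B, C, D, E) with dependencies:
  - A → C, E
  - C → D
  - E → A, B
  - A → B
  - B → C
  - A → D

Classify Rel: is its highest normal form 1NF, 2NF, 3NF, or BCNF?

Candidate keys: {A}, {E}. Prime attributes: {A, E}.
For C → D we have {C}⁺ = {C, D}; {C} is not a superkey, so BCNF fails.
Because {D} is non-prime and the left side of C → D is not a superkey, the relation is not in 3NF.
With only single-attribute keys there can be no partial dependency, so 2NF holds.

2NF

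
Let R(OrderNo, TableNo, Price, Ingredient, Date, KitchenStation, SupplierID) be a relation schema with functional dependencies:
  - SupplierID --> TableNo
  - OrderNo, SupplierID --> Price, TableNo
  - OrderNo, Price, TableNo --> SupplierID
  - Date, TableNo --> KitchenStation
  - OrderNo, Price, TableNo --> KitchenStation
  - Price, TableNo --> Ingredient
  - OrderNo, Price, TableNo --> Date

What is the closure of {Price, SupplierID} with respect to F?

{Ingredient, Price, SupplierID, TableNo}

Start with {Price, SupplierID}.
SupplierID --> TableNo applies; add {TableNo} → now {Price, SupplierID, TableNo}.
Price, TableNo --> Ingredient applies; add {Ingredient} → now {Ingredient, Price, SupplierID, TableNo}.
No further FD applies.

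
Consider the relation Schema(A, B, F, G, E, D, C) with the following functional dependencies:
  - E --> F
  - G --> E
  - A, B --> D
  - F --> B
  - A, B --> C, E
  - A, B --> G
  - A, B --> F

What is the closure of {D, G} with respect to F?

Start with {D, G}.
G --> E applies; add {E} → now {D, E, G}.
E --> F applies; add {F} → now {D, E, F, G}.
F --> B applies; add {B} → now {B, D, E, F, G}.
No further FD applies.

{B, D, E, F, G}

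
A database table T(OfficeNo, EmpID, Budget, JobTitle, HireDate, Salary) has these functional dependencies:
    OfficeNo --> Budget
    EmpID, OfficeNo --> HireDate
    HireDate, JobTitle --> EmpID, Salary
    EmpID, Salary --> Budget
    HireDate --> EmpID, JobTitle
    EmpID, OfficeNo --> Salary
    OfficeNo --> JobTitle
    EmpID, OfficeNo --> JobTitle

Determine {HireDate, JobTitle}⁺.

Start with {HireDate, JobTitle}.
HireDate, JobTitle --> EmpID, Salary applies; add {EmpID, Salary} → now {EmpID, HireDate, JobTitle, Salary}.
EmpID, Salary --> Budget applies; add {Budget} → now {Budget, EmpID, HireDate, JobTitle, Salary}.
No further FD applies.

{Budget, EmpID, HireDate, JobTitle, Salary}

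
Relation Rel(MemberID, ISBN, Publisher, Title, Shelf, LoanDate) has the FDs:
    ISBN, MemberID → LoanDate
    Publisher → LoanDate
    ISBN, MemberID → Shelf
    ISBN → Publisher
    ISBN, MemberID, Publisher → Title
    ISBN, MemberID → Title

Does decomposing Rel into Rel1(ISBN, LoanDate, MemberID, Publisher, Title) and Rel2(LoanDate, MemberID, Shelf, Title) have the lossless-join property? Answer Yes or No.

Common attributes: {LoanDate, MemberID, Title}; their closure is {LoanDate, MemberID, Title}.
Neither Rel1 nor Rel2 is contained in that closure, so the decomposition is lossy.

No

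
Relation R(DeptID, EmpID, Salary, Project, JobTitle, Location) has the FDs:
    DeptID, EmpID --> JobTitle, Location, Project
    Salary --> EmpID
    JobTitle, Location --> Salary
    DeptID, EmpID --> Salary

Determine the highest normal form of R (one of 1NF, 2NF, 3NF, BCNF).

Candidate keys: {DeptID, EmpID}, {DeptID, JobTitle, Location}, {DeptID, Salary}. Prime attributes: {DeptID, EmpID, JobTitle, Location, Salary}.
For Salary --> EmpID we have {Salary}⁺ = {EmpID, Salary}; {Salary} is not a superkey, so BCNF fails.
But every attribute on its right side ({EmpID}) is prime, and the same holds for every other non-superkey FD, so 3NF still holds.

3NF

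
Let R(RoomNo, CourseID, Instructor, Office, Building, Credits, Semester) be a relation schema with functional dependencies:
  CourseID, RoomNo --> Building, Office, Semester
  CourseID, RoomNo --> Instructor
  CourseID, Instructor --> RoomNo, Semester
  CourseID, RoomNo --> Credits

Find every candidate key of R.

Attributes never on any right-hand side: {CourseID} — every candidate key must contain it.
{CourseID, Instructor}⁺ = {Building, CourseID, Credits, Instructor, Office, RoomNo, Semester}, which is every attribute, so {CourseID, Instructor} is a candidate key.
{CourseID, RoomNo}⁺ = {Building, CourseID, Credits, Instructor, Office, RoomNo, Semester}, which is every attribute, so {CourseID, RoomNo} is a candidate key.
These are minimal and exhaustive — every other superkey contains one of them.

{CourseID, Instructor}, {CourseID, RoomNo}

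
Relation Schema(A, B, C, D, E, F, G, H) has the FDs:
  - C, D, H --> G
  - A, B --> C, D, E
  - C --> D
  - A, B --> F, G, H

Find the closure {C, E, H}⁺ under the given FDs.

Start with {C, E, H}.
C --> D applies; add {D} → now {C, D, E, H}.
C, D, H --> G applies; add {G} → now {C, D, E, G, H}.
No further FD applies.

{C, D, E, G, H}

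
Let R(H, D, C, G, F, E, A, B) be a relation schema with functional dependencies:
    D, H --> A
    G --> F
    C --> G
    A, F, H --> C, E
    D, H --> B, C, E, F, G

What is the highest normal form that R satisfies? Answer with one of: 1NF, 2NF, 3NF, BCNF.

2NF

Candidate key: {D, H}. Prime attributes: {D, H}.
G --> F: {G}⁺ = {F, G}, which is not all of the attributes, so the left side is not a superkey — BCNF is violated.
G --> F determines the non-prime attribute {F} from a non-superkey — 3NF is violated.
No proper subset of a key has a non-prime attribute in its closure, so there is no partial dependency; 2NF holds.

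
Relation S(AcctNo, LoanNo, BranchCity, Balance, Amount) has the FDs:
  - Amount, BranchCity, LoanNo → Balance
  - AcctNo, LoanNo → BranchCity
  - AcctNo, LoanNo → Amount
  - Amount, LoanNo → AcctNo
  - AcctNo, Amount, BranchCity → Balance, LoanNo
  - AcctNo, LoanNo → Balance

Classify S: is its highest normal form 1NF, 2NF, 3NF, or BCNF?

BCNF

Candidate keys: {AcctNo, Amount, BranchCity}, {AcctNo, LoanNo}, {Amount, LoanNo}. Prime attributes: {AcctNo, Amount, BranchCity, LoanNo}.
Each dependency's left side is a superkey — BCNF holds.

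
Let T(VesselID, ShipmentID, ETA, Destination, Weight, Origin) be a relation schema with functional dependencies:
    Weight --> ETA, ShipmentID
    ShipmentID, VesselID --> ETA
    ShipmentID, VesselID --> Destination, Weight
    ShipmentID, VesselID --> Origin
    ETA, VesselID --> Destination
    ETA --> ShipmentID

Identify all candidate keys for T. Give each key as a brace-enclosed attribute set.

{VesselID} never appears on the right of any FD, so every key must include it.
{ETA, VesselID}⁺ = {Destination, ETA, Origin, ShipmentID, VesselID, Weight}, which is every attribute, so {ETA, VesselID} is a candidate key.
{ShipmentID, VesselID}⁺ = {Destination, ETA, Origin, ShipmentID, VesselID, Weight}, which is every attribute, so {ShipmentID, VesselID} is a candidate key.
{VesselID, Weight}⁺ = {Destination, ETA, Origin, ShipmentID, VesselID, Weight}, which is every attribute, so {VesselID, Weight} is a candidate key.
These are minimal and exhaustive — every other superkey contains one of them.

{ETA, VesselID}, {ShipmentID, VesselID}, {VesselID, Weight}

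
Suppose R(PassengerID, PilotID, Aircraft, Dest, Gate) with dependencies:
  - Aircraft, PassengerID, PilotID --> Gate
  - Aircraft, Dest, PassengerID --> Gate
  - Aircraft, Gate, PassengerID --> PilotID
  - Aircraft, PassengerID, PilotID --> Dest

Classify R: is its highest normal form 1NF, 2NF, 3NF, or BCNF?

Candidate keys: {Aircraft, Dest, PassengerID}, {Aircraft, Gate, PassengerID}, {Aircraft, PassengerID, PilotID}. Prime attributes: {Aircraft, Dest, Gate, PassengerID, PilotID}.
The left-hand side of every FD is a superkey, so BCNF is satisfied.

BCNF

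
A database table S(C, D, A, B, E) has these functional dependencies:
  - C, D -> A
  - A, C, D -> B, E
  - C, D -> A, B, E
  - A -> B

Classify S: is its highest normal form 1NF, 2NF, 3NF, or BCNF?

Candidate key: {C, D}. Prime attributes: {C, D}.
A -> B breaks BCNF: {A}⁺ = {A, B}, so {A} is not a superkey.
Because {B} is non-prime and the left side of A -> B is not a superkey, the relation is not in 3NF.
No non-prime attribute depends on a proper subset of any candidate key, so 2NF holds.

2NF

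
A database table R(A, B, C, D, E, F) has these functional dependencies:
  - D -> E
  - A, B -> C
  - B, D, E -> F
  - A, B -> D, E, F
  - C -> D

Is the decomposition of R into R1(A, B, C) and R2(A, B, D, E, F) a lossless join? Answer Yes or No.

Yes

R1 ∩ R2 = {A, B}; its closure under F is {A, B, C, D, E, F}.
This includes all of R1, so the common attributes are a superkey of R1 — the join is lossless.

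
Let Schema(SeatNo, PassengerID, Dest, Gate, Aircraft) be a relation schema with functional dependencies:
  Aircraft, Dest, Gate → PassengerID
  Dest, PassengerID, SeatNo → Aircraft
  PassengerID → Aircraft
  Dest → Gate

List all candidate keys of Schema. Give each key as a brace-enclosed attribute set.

Attributes never on any right-hand side: {Dest, SeatNo} — every candidate key must contain all of them.
{Aircraft, Dest, SeatNo}⁺ = {Aircraft, Dest, Gate, PassengerID, SeatNo} — all of the relation — so {Aircraft, Dest, SeatNo} is a candidate key.
{Dest, PassengerID, SeatNo}⁺ = {Aircraft, Dest, Gate, PassengerID, SeatNo} — all of the relation — so {Dest, PassengerID, SeatNo} is a candidate key.
Any other superkey properly contains one of these, so there are no further candidate keys.

{Aircraft, Dest, SeatNo}, {Dest, PassengerID, SeatNo}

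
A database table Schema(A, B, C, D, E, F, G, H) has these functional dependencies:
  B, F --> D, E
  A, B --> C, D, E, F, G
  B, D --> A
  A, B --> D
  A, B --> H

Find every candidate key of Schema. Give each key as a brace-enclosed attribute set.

{B} never appears on the right of any FD, so every key must include it.
Closure of {A, B} is {A, B, C, D, E, F, G, H}, the whole schema; {A, B} is a candidate key.
Closure of {B, D} is {A, B, C, D, E, F, G, H}, the whole schema; {B, D} is a candidate key.
Closure of {B, F} is {A, B, C, D, E, F, G, H}, the whole schema; {B, F} is a candidate key.
These are minimal and exhaustive — every other superkey contains one of them.

{A, B}, {B, D}, {B, F}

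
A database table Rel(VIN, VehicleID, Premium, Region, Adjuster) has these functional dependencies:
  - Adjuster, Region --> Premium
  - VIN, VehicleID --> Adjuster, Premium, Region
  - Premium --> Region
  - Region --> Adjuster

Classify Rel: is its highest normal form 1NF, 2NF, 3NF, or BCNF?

2NF

Candidate key: {VIN, VehicleID}. Prime attributes: {VIN, VehicleID}.
Adjuster, Region --> Premium breaks BCNF: {Adjuster, Region}⁺ = {Adjuster, Premium, Region}, so {Adjuster, Region} is not a superkey.
Because {Premium} is non-prime and the left side of Adjuster, Region --> Premium is not a superkey, the relation is not in 3NF.
No proper subset of a key has a non-prime attribute in its closure, so there is no partial dependency; 2NF holds.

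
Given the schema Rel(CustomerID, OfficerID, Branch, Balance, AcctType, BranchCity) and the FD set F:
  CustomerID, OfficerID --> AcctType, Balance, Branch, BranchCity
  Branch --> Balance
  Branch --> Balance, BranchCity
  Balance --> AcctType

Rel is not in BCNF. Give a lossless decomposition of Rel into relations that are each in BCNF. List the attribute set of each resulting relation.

Candidate key of the original relation: {CustomerID, OfficerID}.
{AcctType, Balance, Branch, BranchCity, CustomerID, OfficerID}: {Branch} determines {AcctType, Balance, Branch, BranchCity} here but is not a superkey — split on Branch --> AcctType, Balance, BranchCity, giving {AcctType, Balance, Branch, BranchCity} and {Branch, CustomerID, OfficerID}.
{AcctType, Balance, Branch, BranchCity}: {Balance} determines {AcctType, Balance} here but is not a superkey — split on Balance --> AcctType, giving {AcctType, Balance} and {Balance, Branch, BranchCity}.
{AcctType, Balance} is in BCNF.
{Balance, Branch, BranchCity} is in BCNF.
{Branch, CustomerID, OfficerID} is in BCNF.

{AcctType, Balance}; {Balance, Branch, BranchCity}; {Branch, CustomerID, OfficerID}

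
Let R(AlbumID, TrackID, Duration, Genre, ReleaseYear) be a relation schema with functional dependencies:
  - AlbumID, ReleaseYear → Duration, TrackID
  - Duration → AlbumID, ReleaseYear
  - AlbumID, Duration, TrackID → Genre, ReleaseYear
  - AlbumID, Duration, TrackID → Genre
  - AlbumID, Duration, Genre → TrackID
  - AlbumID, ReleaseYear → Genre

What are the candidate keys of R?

{Duration}⁺ = {AlbumID, Duration, Genre, ReleaseYear, TrackID}, which is every attribute, so {Duration} is a candidate key.
{AlbumID, ReleaseYear}⁺ = {AlbumID, Duration, Genre, ReleaseYear, TrackID}, which is every attribute, so {AlbumID, ReleaseYear} is a candidate key.
No proper subset of any of these is a key, and no other minimal superkey exists.

{AlbumID, ReleaseYear}, {Duration}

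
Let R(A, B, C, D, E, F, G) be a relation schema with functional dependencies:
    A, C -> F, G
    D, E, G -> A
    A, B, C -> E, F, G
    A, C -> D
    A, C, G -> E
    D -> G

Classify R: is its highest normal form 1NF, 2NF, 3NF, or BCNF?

Candidate keys: {A, B, C}, {B, C, D, E}. Prime attributes: {A, B, C, D, E}.
For A, C -> F, G we have {A, C}⁺ = {A, C, D, E, F, G}; {A, C} is not a superkey, so BCNF fails.
A, C -> F, G determines the non-prime attributes {F, G} from a non-superkey — 3NF is violated.
{A, C} is a proper subset of the key {A, B, C}, and {A, C}⁺ contains the non-prime attributes {F, G} — a partial dependency, so 2NF is violated.

1NF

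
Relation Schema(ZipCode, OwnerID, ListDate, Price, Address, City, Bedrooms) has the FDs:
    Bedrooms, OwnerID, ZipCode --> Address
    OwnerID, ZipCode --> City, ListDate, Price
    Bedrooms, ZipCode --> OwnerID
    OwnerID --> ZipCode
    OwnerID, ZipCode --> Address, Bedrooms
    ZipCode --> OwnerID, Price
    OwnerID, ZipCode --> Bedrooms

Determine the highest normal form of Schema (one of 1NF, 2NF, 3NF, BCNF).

Candidate keys: {OwnerID}, {ZipCode}. Prime attributes: {OwnerID, ZipCode}.
The left-hand side of every FD is a superkey, so BCNF is satisfied.

BCNF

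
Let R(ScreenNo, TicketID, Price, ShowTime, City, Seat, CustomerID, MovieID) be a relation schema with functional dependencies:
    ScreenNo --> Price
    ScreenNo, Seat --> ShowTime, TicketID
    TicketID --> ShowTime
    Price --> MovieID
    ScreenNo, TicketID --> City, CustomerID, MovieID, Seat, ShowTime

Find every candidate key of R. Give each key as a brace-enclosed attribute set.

No FD produces {ScreenNo}, so it must be in every candidate key.
{ScreenNo, Seat}⁺ = {City, CustomerID, MovieID, Price, ScreenNo, Seat, ShowTime, TicketID} — all of the relation — so {ScreenNo, Seat} is a candidate key.
{ScreenNo, TicketID}⁺ = {City, CustomerID, MovieID, Price, ScreenNo, Seat, ShowTime, TicketID} — all of the relation — so {ScreenNo, TicketID} is a candidate key.
These are minimal and exhaustive — every other superkey contains one of them.

{ScreenNo, Seat}, {ScreenNo, TicketID}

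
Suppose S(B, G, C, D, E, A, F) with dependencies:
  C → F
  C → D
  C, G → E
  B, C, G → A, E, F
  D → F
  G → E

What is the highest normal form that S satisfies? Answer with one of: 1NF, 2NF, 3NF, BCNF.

1NF

Candidate key: {B, C, G}. Prime attributes: {B, C, G}.
For C → F we have {C}⁺ = {C, D, F}; {C} is not a superkey, so BCNF fails.
C → F determines the non-prime attribute {F} from a non-superkey — 3NF is violated.
{C} is a proper subset of the key {B, C, G}, and {C}⁺ contains the non-prime attributes {D, F} — a partial dependency, so 2NF is violated.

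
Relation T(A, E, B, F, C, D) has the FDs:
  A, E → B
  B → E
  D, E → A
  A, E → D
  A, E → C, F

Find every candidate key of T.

{A, B} is a candidate key since {A, B}⁺ = {A, B, C, D, E, F} covers every attribute.
{A, E} is a candidate key since {A, E}⁺ = {A, B, C, D, E, F} covers every attribute.
{B, D} is a candidate key since {B, D}⁺ = {A, B, C, D, E, F} covers every attribute.
{D, E} is a candidate key since {D, E}⁺ = {A, B, C, D, E, F} covers every attribute.
No proper subset of any of these is a key, and no other minimal superkey exists.

{A, B}, {A, E}, {B, D}, {D, E}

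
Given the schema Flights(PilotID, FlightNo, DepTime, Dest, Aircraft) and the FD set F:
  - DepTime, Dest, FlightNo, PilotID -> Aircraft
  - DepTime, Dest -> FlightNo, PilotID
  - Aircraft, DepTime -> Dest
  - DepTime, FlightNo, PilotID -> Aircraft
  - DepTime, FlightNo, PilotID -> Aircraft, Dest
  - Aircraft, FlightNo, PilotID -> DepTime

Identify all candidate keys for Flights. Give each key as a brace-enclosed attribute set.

{Aircraft, DepTime}, {Aircraft, FlightNo, PilotID}, {DepTime, Dest}, {DepTime, FlightNo, PilotID}

{Aircraft, DepTime} is a candidate key since {Aircraft, DepTime}⁺ = {Aircraft, DepTime, Dest, FlightNo, PilotID} covers every attribute.
{DepTime, Dest} is a candidate key since {DepTime, Dest}⁺ = {Aircraft, DepTime, Dest, FlightNo, PilotID} covers every attribute.
{Aircraft, FlightNo, PilotID} is a candidate key since {Aircraft, FlightNo, PilotID}⁺ = {Aircraft, DepTime, Dest, FlightNo, PilotID} covers every attribute.
{DepTime, FlightNo, PilotID} is a candidate key since {DepTime, FlightNo, PilotID}⁺ = {Aircraft, DepTime, Dest, FlightNo, PilotID} covers every attribute.
Any other superkey properly contains one of these, so there are no further candidate keys.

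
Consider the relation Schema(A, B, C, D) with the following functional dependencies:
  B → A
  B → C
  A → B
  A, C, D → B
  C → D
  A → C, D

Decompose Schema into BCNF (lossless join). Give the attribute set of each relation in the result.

Candidate keys of the original relation: {A}, {B}.
{A, B, C, D}: {C} determines {C, D} here but is not a superkey — split on C → D, giving {C, D} and {A, B, C}.
{C, D}: every determinant is a superkey — BCNF.
{A, B, C}: every determinant is a superkey — BCNF.

{A, B, C}; {C, D}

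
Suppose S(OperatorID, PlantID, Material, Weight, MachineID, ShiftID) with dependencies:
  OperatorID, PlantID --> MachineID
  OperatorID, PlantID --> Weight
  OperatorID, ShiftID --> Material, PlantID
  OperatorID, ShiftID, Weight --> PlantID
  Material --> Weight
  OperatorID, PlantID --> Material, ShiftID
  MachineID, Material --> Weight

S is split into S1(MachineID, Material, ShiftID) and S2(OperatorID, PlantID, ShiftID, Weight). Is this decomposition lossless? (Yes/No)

Common attributes: {ShiftID}; their closure is {ShiftID}.
Neither S1 nor S2 is contained in that closure, so the decomposition is lossy.

No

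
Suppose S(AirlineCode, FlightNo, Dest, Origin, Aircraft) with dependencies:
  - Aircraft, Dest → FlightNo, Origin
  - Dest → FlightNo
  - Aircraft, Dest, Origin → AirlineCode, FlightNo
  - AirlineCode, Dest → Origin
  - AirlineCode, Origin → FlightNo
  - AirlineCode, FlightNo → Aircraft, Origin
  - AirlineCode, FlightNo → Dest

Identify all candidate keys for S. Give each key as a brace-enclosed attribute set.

Closure of {Aircraft, Dest} is {Aircraft, AirlineCode, Dest, FlightNo, Origin}, the whole schema; {Aircraft, Dest} is a candidate key.
Closure of {AirlineCode, Dest} is {Aircraft, AirlineCode, Dest, FlightNo, Origin}, the whole schema; {AirlineCode, Dest} is a candidate key.
Closure of {AirlineCode, FlightNo} is {Aircraft, AirlineCode, Dest, FlightNo, Origin}, the whole schema; {AirlineCode, FlightNo} is a candidate key.
Closure of {AirlineCode, Origin} is {Aircraft, AirlineCode, Dest, FlightNo, Origin}, the whole schema; {AirlineCode, Origin} is a candidate key.
These are minimal and exhaustive — every other superkey contains one of them.

{Aircraft, Dest}, {AirlineCode, Dest}, {AirlineCode, FlightNo}, {AirlineCode, Origin}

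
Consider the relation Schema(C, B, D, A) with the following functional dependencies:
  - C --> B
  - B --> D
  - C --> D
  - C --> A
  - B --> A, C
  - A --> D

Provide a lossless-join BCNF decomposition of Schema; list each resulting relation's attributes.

{A, B, C}; {A, D}

Candidate keys of the original relation: {B}, {C}.
In {A, B, C, D}, {A} is not a superkey ({A}⁺ restricted to this set is {A, D}), so split on A --> D into {A, D} and {A, B, C}.
{A, D}: every determinant is a superkey — BCNF.
{A, B, C}: every determinant is a superkey — BCNF.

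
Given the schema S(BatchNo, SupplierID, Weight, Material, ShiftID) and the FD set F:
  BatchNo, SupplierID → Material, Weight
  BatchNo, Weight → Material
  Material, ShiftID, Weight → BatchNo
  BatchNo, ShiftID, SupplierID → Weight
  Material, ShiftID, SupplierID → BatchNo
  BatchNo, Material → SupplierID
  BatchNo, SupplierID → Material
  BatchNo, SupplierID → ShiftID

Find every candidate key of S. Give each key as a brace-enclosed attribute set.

{BatchNo, Material}, {BatchNo, SupplierID}, {BatchNo, Weight}, {Material, ShiftID, SupplierID}, {Material, ShiftID, Weight}

{BatchNo, Material}⁺ = {BatchNo, Material, ShiftID, SupplierID, Weight}, which is every attribute, so {BatchNo, Material} is a candidate key.
{BatchNo, SupplierID}⁺ = {BatchNo, Material, ShiftID, SupplierID, Weight}, which is every attribute, so {BatchNo, SupplierID} is a candidate key.
{BatchNo, Weight}⁺ = {BatchNo, Material, ShiftID, SupplierID, Weight}, which is every attribute, so {BatchNo, Weight} is a candidate key.
{Material, ShiftID, SupplierID}⁺ = {BatchNo, Material, ShiftID, SupplierID, Weight}, which is every attribute, so {Material, ShiftID, SupplierID} is a candidate key.
{Material, ShiftID, Weight}⁺ = {BatchNo, Material, ShiftID, SupplierID, Weight}, which is every attribute, so {Material, ShiftID, Weight} is a candidate key.
No proper subset of any of these is a key, and no other minimal superkey exists.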